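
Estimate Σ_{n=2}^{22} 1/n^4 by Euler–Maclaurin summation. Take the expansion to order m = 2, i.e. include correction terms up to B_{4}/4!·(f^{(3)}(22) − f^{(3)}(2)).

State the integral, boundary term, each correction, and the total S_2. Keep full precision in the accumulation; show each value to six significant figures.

∫_2^22 1/x^4 dx evaluates to 0.0416354.
½[f(2) + f(22)] = ½[0.0625000 + 4.26883e-06] = 0.0312521.
Running total after boundary: 0.0728875.
Correction k=1: B_{2}/2! · (f^{(1)}(22) − f^{(1)}(2)) = 1/12 · (-7.76152e-07 − (-0.125000)) = 0.0104166.
Running total after k=1: 0.0833041.
Correction k=2: B_{4}/4! · (f^{(3)}(22) − f^{(3)}(2)) = −1/720 · (-4.81086e-08 − (-0.937500)) = -0.00130208.

S_2 ≈ 0.0820020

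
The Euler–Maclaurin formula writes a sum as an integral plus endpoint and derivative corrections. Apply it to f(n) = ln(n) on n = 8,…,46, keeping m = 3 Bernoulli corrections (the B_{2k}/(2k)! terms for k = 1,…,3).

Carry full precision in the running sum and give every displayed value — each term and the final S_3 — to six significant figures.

The integral term ∫_8^46 ln(x) dx = 121.482.
Endpoint term: (f(8) + f(46))/2 = (2.07944 + 3.82864)/2 = 2.95404.
Running total after boundary: 124.436.
k=1: B_{2}/(2)! × [f^{(1)}(46) − f^{(1)}(8)] = 1/12 × (0.0217391 − 0.125000) = -0.00860507.
Running total after k=1: 124.427.
k=2: B_{4}/(4)! × [f^{(3)}(46) − f^{(3)}(8)] = −1/720 × (2.05474e-05 − 0.00390625) = 5.39681e-06.
Running total after k=2: 124.427.
k=3: B_{6}/(6)! × [f^{(5)}(46) − f^{(5)}(8)] = 1/30240 × (1.16526e-07 − 0.000732422) = -2.42164e-08.

S_3 ≈ 124.427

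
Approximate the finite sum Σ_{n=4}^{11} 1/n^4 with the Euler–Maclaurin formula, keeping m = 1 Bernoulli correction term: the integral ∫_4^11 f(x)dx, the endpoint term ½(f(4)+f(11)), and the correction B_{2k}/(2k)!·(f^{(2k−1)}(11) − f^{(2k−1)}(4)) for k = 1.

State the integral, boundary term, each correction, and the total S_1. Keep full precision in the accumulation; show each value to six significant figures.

S_1 ≈ 0.00726862

Integral: ∫_4^11 1/x^4 dx = 0.00495790.
Boundary: ½(f(4) + f(11)) = ½(0.00390625 + 6.83013e-05) = 0.00198728.
Integral + boundary = 0.00694517.
Order-1 term: 1/12 · (-2.48369e-05 − (-0.00390625)) = 0.000323451.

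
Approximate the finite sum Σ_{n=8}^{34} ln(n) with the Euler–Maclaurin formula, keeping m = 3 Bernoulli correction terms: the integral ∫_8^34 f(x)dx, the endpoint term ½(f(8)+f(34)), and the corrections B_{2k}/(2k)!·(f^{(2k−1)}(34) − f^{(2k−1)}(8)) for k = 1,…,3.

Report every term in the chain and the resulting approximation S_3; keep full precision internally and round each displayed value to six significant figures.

S_3 ≈ 80.0557

Integral: ∫_8^34 ln(x) dx = 77.2607.
½[f(8) + f(34)] = ½[2.07944 + 3.52636] = 2.80290.
Running total after boundary: 80.0636.
k=1: B_{2}/(2)! × [f^{(1)}(34) − f^{(1)}(8)] = 1/12 × (0.0294118 − 0.125000) = -0.00796569.
Partial sum through k=1: 80.0557.
k=2: B_{4}/(4)! × [f^{(3)}(34) − f^{(3)}(8)] = −1/720 × (5.08854e-05 − 0.00390625) = 5.35467e-06.
Partial sum through k=2: 80.0557.
k=3: B_{6}/(6)! × [f^{(5)}(34) − f^{(5)}(8)] = 1/30240 × (5.28222e-07 − 0.000732422) = -2.42028e-08.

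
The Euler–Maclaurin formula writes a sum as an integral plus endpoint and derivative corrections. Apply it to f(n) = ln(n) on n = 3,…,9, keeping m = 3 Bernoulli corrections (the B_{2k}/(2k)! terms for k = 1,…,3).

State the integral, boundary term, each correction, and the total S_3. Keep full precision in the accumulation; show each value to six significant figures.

S_3 ≈ 12.1087

Integral: ∫_3^9 ln(x) dx = 10.4792.
Boundary: ½(f(3) + f(9)) = ½(1.09861 + 2.19722) = 1.64792.
Running total after boundary: 12.1271.
Order-1 term: 1/12 · (0.111111 − 0.333333) = -0.0185185.
After k=1: 12.1086.
Order-2 term: −1/720 · (0.00274348 − 0.0740741) = 9.90703e-05.
After k=2: 12.1087.
Order-3 term: 1/30240 · (0.000406442 − 0.0987654) = -3.25261e-06.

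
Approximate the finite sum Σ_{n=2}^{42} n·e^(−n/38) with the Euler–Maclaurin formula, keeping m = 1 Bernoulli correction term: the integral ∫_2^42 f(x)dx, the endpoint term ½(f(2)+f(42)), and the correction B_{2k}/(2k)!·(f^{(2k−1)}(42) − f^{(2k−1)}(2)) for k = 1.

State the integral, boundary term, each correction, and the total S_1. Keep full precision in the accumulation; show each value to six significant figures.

S_1 ≈ 443.277

Integral: ∫_2^42 x·e^(−x/38) dx = 435.453.
½[f(2) + f(42)] = ½[1.89746 + 13.9072] = 7.90233.
So far: 443.355.
Correction k=1: B_{2}/2! · (f^{(1)}(42) − f^{(1)}(2)) = 1/12 · (-0.0348551 − 0.898796) = -0.0778043.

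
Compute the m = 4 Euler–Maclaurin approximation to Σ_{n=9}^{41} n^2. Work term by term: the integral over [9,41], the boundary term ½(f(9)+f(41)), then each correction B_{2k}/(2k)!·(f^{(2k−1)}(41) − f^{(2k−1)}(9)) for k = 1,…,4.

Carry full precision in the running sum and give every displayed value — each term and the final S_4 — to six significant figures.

Integral: ∫_9^41 x^2 dx = 22730.7.
Endpoint term: (f(9) + f(41))/2 = (81.0000 + 1681.00)/2 = 881.000.
Running total after boundary: 23611.7.
Correction k=1: B_{2}/2! · (f^{(1)}(41) − f^{(1)}(9)) = 1/12 · (82.0000 − 18.0000) = 5.33333.
After k=1: 23617.0.
Correction k=2: B_{4}/4! · (f^{(3)}(41) − f^{(3)}(9)) = −1/720 · (0.00000 − 0.00000) = 0.00000.
After k=2: 23617.0.
Correction k=3: B_{6}/6! · (f^{(5)}(41) − f^{(5)}(9)) = 1/30240 · (0.00000 − 0.00000) = 0.00000.
After k=3: 23617.0.
Correction k=4: B_{8}/8! · (f^{(7)}(41) − f^{(7)}(9)) = −1/1209600 · (0.00000 − 0.00000) = 0.00000.

S_4 ≈ 23617.0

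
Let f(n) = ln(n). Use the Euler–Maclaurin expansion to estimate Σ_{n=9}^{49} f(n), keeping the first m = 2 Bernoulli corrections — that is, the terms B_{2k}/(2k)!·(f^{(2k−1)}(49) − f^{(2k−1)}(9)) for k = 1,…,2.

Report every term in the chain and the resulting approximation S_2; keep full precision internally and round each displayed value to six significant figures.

S_2 ≈ 133.961

The integral term ∫_9^49 ln(x) dx = 130.924.
½[f(9) + f(49)] = ½[2.19722 + 3.89182] = 3.04452.
Integral + boundary = 133.969.
Order-1 term: 1/12 · (0.0204082 − 0.111111) = -0.00755858.
Running total after k=1: 133.961.
Order-2 term: −1/720 · (1.69997e-05 − 0.00274348) = 3.78678e-06.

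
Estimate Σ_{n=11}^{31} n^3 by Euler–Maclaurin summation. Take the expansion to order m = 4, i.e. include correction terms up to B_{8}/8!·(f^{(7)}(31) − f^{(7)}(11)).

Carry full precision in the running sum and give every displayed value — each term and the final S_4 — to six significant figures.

S_4 ≈ 242991

Integral: ∫_11^31 x^3 dx = 227220.
Boundary: ½(f(11) + f(31)) = ½(1331.00 + 29791.0) = 15561.0.
So far: 242781.
Order-1 term: 1/12 · (2883.00 − 363.000) = 210.000.
Partial sum through k=1: 242991.
Order-2 term: −1/720 · (6.00000 − 6.00000) = 0.00000.
Partial sum through k=2: 242991.
Order-3 term: 1/30240 · (0.00000 − 0.00000) = 0.00000.
Partial sum through k=3: 242991.
Order-4 term: −1/1209600 · (0.00000 − 0.00000) = 0.00000.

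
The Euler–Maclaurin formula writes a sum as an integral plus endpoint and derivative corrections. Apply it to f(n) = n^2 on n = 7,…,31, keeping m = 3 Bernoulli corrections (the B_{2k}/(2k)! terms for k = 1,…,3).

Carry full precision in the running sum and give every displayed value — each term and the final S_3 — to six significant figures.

S_3 ≈ 10325.0

Integral: ∫_7^31 x^2 dx = 9816.00.
½[f(7) + f(31)] = ½[49.0000 + 961.000] = 505.000.
So far: 10321.0.
Order-1 term: 1/12 · (62.0000 − 14.0000) = 4.00000.
Running total after k=1: 10325.0.
Order-2 term: −1/720 · (0.00000 − 0.00000) = 0.00000.
Running total after k=2: 10325.0.
Order-3 term: 1/30240 · (0.00000 − 0.00000) = 0.00000.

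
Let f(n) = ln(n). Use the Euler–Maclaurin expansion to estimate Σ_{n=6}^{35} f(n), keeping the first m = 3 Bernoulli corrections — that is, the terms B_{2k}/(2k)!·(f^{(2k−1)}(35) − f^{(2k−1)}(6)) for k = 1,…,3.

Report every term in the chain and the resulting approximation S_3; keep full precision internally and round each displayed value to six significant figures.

∫_6^35 ln(x) dx evaluates to 84.6866.
Endpoint term: (f(6) + f(35))/2 = (1.79176 + 3.55535)/2 = 2.67355.
So far: 87.3602.
k=1: B_{2}/(2)! × [f^{(1)}(35) − f^{(1)}(6)] = 1/12 × (0.0285714 − 0.166667) = -0.0115079.
Running total after k=1: 87.3487.
k=2: B_{4}/(4)! × [f^{(3)}(35) − f^{(3)}(6)] = −1/720 × (4.66472e-05 − 0.00925926) = 1.27953e-05.
Running total after k=2: 87.3487.
k=3: B_{6}/(6)! × [f^{(5)}(35) − f^{(5)}(6)] = 1/30240 × (4.56952e-07 − 0.00308642) = -1.02049e-07.

S_3 ≈ 87.3487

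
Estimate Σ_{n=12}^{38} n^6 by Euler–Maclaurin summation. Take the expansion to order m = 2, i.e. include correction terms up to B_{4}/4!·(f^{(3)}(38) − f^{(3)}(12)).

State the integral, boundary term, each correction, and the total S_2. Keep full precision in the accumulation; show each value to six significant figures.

The integral term ∫_12^38 x^6 dx = 1.63400e+10.
Endpoint term: (f(12) + f(38))/2 = (2.98598e+06 + 3.01094e+09)/2 = 1.50696e+09.
Running total after boundary: 1.78469e+10.
Order-1 term: 1/12 · (4.75411e+08 − 1.49299e+06) = 3.94932e+07.
Partial sum through k=1: 1.78864e+10.
Order-2 term: −1/720 · (6.58464e+06 − 207360) = -8857.33.

S_2 ≈ 1.78864e+10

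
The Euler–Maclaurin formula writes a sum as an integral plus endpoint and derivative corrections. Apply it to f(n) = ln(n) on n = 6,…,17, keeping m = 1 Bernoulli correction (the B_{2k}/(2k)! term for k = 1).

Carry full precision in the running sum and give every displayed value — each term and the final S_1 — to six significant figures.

The integral term ∫_6^17 ln(x) dx = 26.4141.
Endpoint term: (f(6) + f(17))/2 = (1.79176 + 2.83321)/2 = 2.31249.
Integral + boundary = 28.7266.
Correction k=1: B_{2}/2! · (f^{(1)}(17) − f^{(1)}(6)) = 1/12 · (0.0588235 − 0.166667) = -0.00898693.

S_1 ≈ 28.7176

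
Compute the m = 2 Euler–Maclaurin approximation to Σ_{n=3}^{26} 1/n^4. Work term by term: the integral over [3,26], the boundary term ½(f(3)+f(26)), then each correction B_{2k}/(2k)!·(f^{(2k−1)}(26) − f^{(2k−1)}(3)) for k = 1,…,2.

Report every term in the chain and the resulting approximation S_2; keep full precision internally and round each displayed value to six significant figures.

S_2 ≈ 0.0197962

The integral term ∫_3^26 1/x^4 dx = 0.0123267.
½[f(3) + f(26)] = ½[0.0123457 + 2.18830e-06] = 0.00617393.
So far: 0.0185006.
Order-1 term: 1/12 · (-3.36661e-07 − (-0.0164609)) = 0.00137171.
Running total after k=1: 0.0198724.
Order-2 term: −1/720 · (-1.49406e-08 − (-0.0548697)) = -7.62079e-05.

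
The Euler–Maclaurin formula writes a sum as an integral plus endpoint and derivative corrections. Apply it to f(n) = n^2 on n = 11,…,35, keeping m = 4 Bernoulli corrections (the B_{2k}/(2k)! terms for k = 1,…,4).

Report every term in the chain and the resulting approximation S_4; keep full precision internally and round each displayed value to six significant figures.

Integral: ∫_11^35 x^2 dx = 13848.0.
Boundary: ½(f(11) + f(35)) = ½(121.000 + 1225.00) = 673.000.
Integral + boundary = 14521.0.
k=1: B_{2}/(2)! × [f^{(1)}(35) − f^{(1)}(11)] = 1/12 × (70.0000 − 22.0000) = 4.00000.
After k=1: 14525.0.
k=2: B_{4}/(4)! × [f^{(3)}(35) − f^{(3)}(11)] = −1/720 × (0.00000 − 0.00000) = 0.00000.
After k=2: 14525.0.
k=3: B_{6}/(6)! × [f^{(5)}(35) − f^{(5)}(11)] = 1/30240 × (0.00000 − 0.00000) = 0.00000.
After k=3: 14525.0.
k=4: B_{8}/(8)! × [f^{(7)}(35) − f^{(7)}(11)] = −1/1209600 × (0.00000 − 0.00000) = 0.00000.

S_4 ≈ 14525.0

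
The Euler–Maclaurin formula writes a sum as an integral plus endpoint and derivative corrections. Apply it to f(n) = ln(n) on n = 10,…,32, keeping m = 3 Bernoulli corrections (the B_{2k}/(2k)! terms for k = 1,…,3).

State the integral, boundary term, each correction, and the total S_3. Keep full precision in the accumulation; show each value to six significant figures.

Integral: ∫_10^32 ln(x) dx = 65.8777.
Boundary: ½(f(10) + f(32)) = ½(2.30259 + 3.46574) = 2.88416.
So far: 68.7619.
Order-1 term: 1/12 · (0.0312500 − 0.100000) = -0.00572917.
Running total after k=1: 68.7561.
Order-2 term: −1/720 · (6.10352e-05 − 0.00200000) = 2.69301e-06.
Running total after k=2: 68.7561.
Order-3 term: 1/30240 · (7.15256e-07 − 0.000240000) = -7.91286e-09.

S_3 ≈ 68.7561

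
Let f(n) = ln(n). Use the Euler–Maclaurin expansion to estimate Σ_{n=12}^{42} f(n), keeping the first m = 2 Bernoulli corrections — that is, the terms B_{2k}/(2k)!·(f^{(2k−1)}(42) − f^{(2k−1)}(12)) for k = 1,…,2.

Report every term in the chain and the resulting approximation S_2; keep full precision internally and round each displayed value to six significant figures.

S_2 ≈ 100.270

∫_12^42 ln(x) dx evaluates to 97.1632.
Boundary: ½(f(12) + f(42)) = ½(2.48491 + 3.73767) = 3.11129.
Running total after boundary: 100.275.
Order-1 term: 1/12 · (0.0238095 − 0.0833333) = -0.00496032.
Running total after k=1: 100.270.
Order-2 term: −1/720 · (2.69949e-05 − 0.00115741) = 1.57002e-06.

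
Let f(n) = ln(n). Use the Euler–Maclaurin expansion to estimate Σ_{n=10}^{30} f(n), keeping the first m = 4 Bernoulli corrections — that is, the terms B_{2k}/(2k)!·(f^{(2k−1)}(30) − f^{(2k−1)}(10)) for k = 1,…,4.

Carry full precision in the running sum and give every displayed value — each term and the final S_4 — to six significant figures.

S_4 ≈ 61.8564

∫_10^30 ln(x) dx evaluates to 59.0101.
½[f(10) + f(30)] = ½[2.30259 + 3.40120] = 2.85189.
So far: 61.8620.
k=1: B_{2}/(2)! × [f^{(1)}(30) − f^{(1)}(10)] = 1/12 × (0.0333333 − 0.100000) = -0.00555556.
Partial sum through k=1: 61.8564.
k=2: B_{4}/(4)! × [f^{(3)}(30) − f^{(3)}(10)] = −1/720 × (7.40741e-05 − 0.00200000) = 2.67490e-06.
Partial sum through k=2: 61.8564.
k=3: B_{6}/(6)! × [f^{(5)}(30) − f^{(5)}(10)] = 1/30240 × (9.87654e-07 − 0.000240000) = -7.90385e-09.
Partial sum through k=3: 61.8564.
k=4: B_{8}/(8)! × [f^{(7)}(30) − f^{(7)}(10)] = −1/1209600 × (3.29218e-08 − 7.20000e-05) = 5.94966e-11.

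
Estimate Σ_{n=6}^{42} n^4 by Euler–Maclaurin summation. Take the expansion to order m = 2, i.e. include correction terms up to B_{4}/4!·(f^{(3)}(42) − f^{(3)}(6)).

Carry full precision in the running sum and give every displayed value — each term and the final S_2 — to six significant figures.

S_2 ≈ 2.77178e+07

The integral term ∫_6^42 x^4 dx = 2.61367e+07.
½[f(6) + f(42)] = ½[1296.00 + 3.11170e+06] = 1.55650e+06.
Running total after boundary: 2.76932e+07.
Order-1 term: 1/12 · (296352 − 864.000) = 24624.0.
After k=1: 2.77178e+07.
Order-2 term: −1/720 · (1008.00 − 144.000) = -1.20000.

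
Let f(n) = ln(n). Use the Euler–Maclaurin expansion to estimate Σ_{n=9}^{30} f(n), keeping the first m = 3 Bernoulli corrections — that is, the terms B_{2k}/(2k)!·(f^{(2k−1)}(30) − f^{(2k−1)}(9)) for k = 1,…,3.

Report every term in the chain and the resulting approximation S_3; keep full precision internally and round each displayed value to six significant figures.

S_3 ≈ 64.0536

Integral: ∫_9^30 ln(x) dx = 61.2609.
Endpoint term: (f(9) + f(30))/2 = (2.19722 + 3.40120)/2 = 2.79921.
Running total after boundary: 64.0601.
Correction k=1: B_{2}/2! · (f^{(1)}(30) − f^{(1)}(9)) = 1/12 · (0.0333333 − 0.111111) = -0.00648148.
After k=1: 64.0536.
Correction k=2: B_{4}/4! · (f^{(3)}(30) − f^{(3)}(9)) = −1/720 · (7.40741e-05 − 0.00274348) = 3.70751e-06.
After k=2: 64.0536.
Correction k=3: B_{6}/6! · (f^{(5)}(30) − f^{(5)}(9)) = 1/30240 · (9.87654e-07 − 0.000406442) = -1.34079e-08.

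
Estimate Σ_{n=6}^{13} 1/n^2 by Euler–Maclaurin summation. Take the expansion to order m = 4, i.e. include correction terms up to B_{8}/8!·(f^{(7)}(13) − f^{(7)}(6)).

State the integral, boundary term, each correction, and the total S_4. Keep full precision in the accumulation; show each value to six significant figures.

∫_6^13 1/x^2 dx evaluates to 0.0897436.
Endpoint term: (f(6) + f(13))/2 = (0.0277778 + 0.00591716)/2 = 0.0168475.
Integral + boundary = 0.106591.
Correction k=1: B_{2}/2! · (f^{(1)}(13) − f^{(1)}(6)) = 1/12 · (-0.000910332 − (-0.00925926)) = 0.000695744.
After k=1: 0.107287.
Correction k=2: B_{4}/4! · (f^{(3)}(13) − f^{(3)}(6)) = −1/720 · (-6.46390e-05 − (-0.00308642)) = -4.19692e-06.
After k=2: 0.107283.
Correction k=3: B_{6}/6! · (f^{(5)}(13) − f^{(5)}(6)) = 1/30240 · (-1.14744e-05 − (-0.00257202)) = 8.46740e-08.
After k=3: 0.107283.
Correction k=4: B_{8}/8! · (f^{(7)}(13) − f^{(7)}(6)) = −1/1209600 · (-3.80216e-06 − (-0.00400091)) = -3.30449e-09.

S_4 ≈ 0.107283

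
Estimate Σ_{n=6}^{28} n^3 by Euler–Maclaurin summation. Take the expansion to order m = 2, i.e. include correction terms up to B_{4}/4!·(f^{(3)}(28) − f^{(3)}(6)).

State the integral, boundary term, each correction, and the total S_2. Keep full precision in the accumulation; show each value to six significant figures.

S_2 ≈ 164611

Integral: ∫_6^28 x^3 dx = 153340.
Endpoint term: (f(6) + f(28))/2 = (216.000 + 21952.0)/2 = 11084.0.
Running total after boundary: 164424.
Correction k=1: B_{2}/2! · (f^{(1)}(28) − f^{(1)}(6)) = 1/12 · (2352.00 − 108.000) = 187.000.
Running total after k=1: 164611.
Correction k=2: B_{4}/4! · (f^{(3)}(28) − f^{(3)}(6)) = −1/720 · (6.00000 − 6.00000) = 0.00000.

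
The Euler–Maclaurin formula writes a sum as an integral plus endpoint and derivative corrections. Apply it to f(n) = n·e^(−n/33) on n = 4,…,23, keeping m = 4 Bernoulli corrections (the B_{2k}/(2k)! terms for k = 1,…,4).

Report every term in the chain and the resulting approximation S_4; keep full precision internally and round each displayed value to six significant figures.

∫_4^23 x·e^(−x/33) dx evaluates to 161.143.
Boundary: ½(f(4) + f(23)) = ½(3.54338 + 11.4561) = 7.49975.
So far: 168.643.
k=1: B_{2}/(2)! × [f^{(1)}(23) − f^{(1)}(4)] = 1/12 × (0.150937 − 0.778471) = -0.0522945.
Running total after k=1: 168.591.
k=2: B_{4}/(4)! × [f^{(3)}(23) − f^{(3)}(4)] = −1/720 × (0.00105337 − 0.00234175) = 1.78941e-06.
Running total after k=2: 168.591.
k=3: B_{6}/(6)! × [f^{(5)}(23) − f^{(5)}(4)] = 1/30240 × (1.80729e-06 − 3.64430e-06) = -6.07477e-11.
Running total after k=3: 168.591.
k=4: B_{8}/(8)! × [f^{(7)}(23) − f^{(7)}(4)] = −1/1209600 × (2.43095e-09 − 4.71831e-09) = 1.89101e-15.

S_4 ≈ 168.591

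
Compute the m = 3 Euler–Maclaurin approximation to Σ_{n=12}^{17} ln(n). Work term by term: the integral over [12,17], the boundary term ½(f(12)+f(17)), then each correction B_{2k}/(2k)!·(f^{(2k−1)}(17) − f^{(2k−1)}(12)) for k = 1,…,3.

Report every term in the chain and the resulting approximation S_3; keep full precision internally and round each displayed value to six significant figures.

S_3 ≈ 16.0028

Integral: ∫_12^17 ln(x) dx = 13.3457.
½[f(12) + f(17)] = ½[2.48491 + 2.83321] = 2.65906.
Running total after boundary: 16.0048.
Correction k=1: B_{2}/2! · (f^{(1)}(17) − f^{(1)}(12)) = 1/12 · (0.0588235 − 0.0833333) = -0.00204248.
Running total after k=1: 16.0028.
Correction k=2: B_{4}/4! · (f^{(3)}(17) − f^{(3)}(12)) = −1/720 · (0.000407083 − 0.00115741) = 1.04212e-06.
Running total after k=2: 16.0028.
Correction k=3: B_{6}/6! · (f^{(5)}(17) − f^{(5)}(12)) = 1/30240 · (1.69031e-05 − 9.64506e-05) = -2.63054e-09.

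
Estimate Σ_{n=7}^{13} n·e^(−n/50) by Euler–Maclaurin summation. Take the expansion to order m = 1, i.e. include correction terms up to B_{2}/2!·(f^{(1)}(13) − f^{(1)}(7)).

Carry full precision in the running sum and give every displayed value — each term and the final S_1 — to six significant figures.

S_1 ≈ 56.8983

Integral: ∫_7^13 x·e^(−x/50) dx = 48.8585.
Endpoint term: (f(7) + f(13))/2 = (6.08551 + 10.0237)/2 = 8.05459.
Running total after boundary: 56.9131.
k=1: B_{2}/(2)! × [f^{(1)}(13) − f^{(1)}(7)] = 1/12 × (0.570578 − 0.747648) = -0.0147558.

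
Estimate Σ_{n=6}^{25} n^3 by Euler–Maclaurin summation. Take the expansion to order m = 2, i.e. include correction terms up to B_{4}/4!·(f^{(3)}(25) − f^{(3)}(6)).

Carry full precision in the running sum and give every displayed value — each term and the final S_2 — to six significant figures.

∫_6^25 x^3 dx evaluates to 97332.2.
½[f(6) + f(25)] = ½[216.000 + 15625.0] = 7920.50.
So far: 105253.
k=1: B_{2}/(2)! × [f^{(1)}(25) − f^{(1)}(6)] = 1/12 × (1875.00 − 108.000) = 147.250.
Partial sum through k=1: 105400.
k=2: B_{4}/(4)! × [f^{(3)}(25) − f^{(3)}(6)] = −1/720 × (6.00000 − 6.00000) = 0.00000.

S_2 ≈ 105400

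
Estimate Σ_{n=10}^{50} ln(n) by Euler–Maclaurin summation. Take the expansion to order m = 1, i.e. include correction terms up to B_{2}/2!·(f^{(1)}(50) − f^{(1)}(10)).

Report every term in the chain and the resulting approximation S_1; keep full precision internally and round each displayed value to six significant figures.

∫_10^50 ln(x) dx evaluates to 132.575.
Boundary: ½(f(10) + f(50)) = ½(2.30259 + 3.91202) = 3.10730.
Integral + boundary = 135.683.
k=1: B_{2}/(2)! × [f^{(1)}(50) − f^{(1)}(10)] = 1/12 × (0.0200000 − 0.100000) = -0.00666667.

S_1 ≈ 135.676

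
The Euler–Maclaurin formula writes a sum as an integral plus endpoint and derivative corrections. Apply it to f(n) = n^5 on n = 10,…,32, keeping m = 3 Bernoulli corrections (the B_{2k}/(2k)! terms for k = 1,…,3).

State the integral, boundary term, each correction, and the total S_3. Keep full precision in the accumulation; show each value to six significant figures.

S_3 ≈ 1.96050e+08

Integral: ∫_10^32 x^5 dx = 1.78790e+08.
Endpoint term: (f(10) + f(32))/2 = (100000 + 3.35544e+07)/2 = 1.68272e+07.
Integral + boundary = 1.95618e+08.
Order-1 term: 1/12 · (5.24288e+06 − 50000.0) = 432740.
Running total after k=1: 1.96050e+08.
Order-2 term: −1/720 · (61440.0 − 6000.00) = -77.0000.
Running total after k=2: 1.96050e+08.
Order-3 term: 1/30240 · (120.000 − 120.000) = 0.00000.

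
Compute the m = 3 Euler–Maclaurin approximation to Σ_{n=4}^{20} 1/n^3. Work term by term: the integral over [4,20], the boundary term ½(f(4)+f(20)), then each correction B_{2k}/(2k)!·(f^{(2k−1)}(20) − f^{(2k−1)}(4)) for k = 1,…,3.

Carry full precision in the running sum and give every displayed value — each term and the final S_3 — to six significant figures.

S_3 ≈ 0.0388309

The integral term ∫_4^20 1/x^3 dx = 0.0300000.
½[f(4) + f(20)] = ½[0.0156250 + 0.000125000] = 0.00787500.
Running total after boundary: 0.0378750.
k=1: B_{2}/(2)! × [f^{(1)}(20) − f^{(1)}(4)] = 1/12 × (-1.87500e-05 − (-0.0117188)) = 0.000975000.
After k=1: 0.0388500.
k=2: B_{4}/(4)! × [f^{(3)}(20) − f^{(3)}(4)] = −1/720 × (-9.37500e-07 − (-0.0146484)) = -2.03437e-05.
After k=2: 0.0388297.
k=3: B_{6}/(6)! × [f^{(5)}(20) − f^{(5)}(4)] = 1/30240 × (-9.84375e-08 − (-0.0384521)) = 1.27156e-06.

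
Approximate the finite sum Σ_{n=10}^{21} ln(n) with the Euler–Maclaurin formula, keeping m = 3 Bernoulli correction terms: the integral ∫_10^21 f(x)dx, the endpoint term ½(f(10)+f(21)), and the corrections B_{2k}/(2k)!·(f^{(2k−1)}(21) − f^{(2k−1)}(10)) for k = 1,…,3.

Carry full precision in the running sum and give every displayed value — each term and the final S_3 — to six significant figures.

S_3 ≈ 32.5783

Integral: ∫_10^21 ln(x) dx = 29.9091.
½[f(10) + f(21)] = ½[2.30259 + 3.04452] = 2.67355.
So far: 32.5827.
k=1: B_{2}/(2)! × [f^{(1)}(21) − f^{(1)}(10)] = 1/12 × (0.0476190 − 0.100000) = -0.00436508.
Partial sum through k=1: 32.5783.
k=2: B_{4}/(4)! × [f^{(3)}(21) − f^{(3)}(10)] = −1/720 × (0.000215959 − 0.00200000) = 2.47783e-06.
Partial sum through k=2: 32.5783.
k=3: B_{6}/(6)! × [f^{(5)}(21) − f^{(5)}(10)] = 1/30240 × (5.87645e-06 − 0.000240000) = -7.74218e-09.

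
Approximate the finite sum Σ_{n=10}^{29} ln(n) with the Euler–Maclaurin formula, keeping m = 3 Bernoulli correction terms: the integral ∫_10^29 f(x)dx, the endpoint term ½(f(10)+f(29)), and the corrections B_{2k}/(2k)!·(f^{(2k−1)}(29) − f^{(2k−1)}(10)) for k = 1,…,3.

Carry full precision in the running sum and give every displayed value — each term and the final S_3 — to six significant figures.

The integral term ∫_10^29 ln(x) dx = 55.6257.
½[f(10) + f(29)] = ½[2.30259 + 3.36730] = 2.83494.
So far: 58.4607.
Correction k=1: B_{2}/2! · (f^{(1)}(29) − f^{(1)}(10)) = 1/12 · (0.0344828 − 0.100000) = -0.00545977.
After k=1: 58.4552.
Correction k=2: B_{4}/4! · (f^{(3)}(29) − f^{(3)}(10)) = −1/720 · (8.20042e-05 − 0.00200000) = 2.66388e-06.
After k=2: 58.4552.
Correction k=3: B_{6}/6! · (f^{(5)}(29) − f^{(5)}(10)) = 1/30240 · (1.17010e-06 − 0.000240000) = -7.89781e-09.

S_3 ≈ 58.4552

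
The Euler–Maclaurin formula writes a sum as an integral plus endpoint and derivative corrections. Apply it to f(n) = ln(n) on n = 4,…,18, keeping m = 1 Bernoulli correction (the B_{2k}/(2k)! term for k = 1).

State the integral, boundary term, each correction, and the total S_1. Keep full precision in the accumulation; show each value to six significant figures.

The integral term ∫_4^18 ln(x) dx = 32.4815.
½[f(4) + f(18)] = ½[1.38629 + 2.89037] = 2.13833.
Running total after boundary: 34.6198.
Order-1 term: 1/12 · (0.0555556 − 0.250000) = -0.0162037.

S_1 ≈ 34.6036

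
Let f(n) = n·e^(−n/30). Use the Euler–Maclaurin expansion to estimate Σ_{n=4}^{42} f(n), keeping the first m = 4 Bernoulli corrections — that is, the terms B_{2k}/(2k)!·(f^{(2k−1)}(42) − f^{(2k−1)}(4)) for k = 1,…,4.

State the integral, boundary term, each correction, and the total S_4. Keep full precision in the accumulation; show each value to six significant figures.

The integral term ∫_4^42 x·e^(−x/30) dx = 360.027.
Boundary: ½(f(4) + f(42)) = ½(3.50069 + 10.3571) = 6.92888.
Running total after boundary: 366.956.
Correction k=1: B_{2}/2! · (f^{(1)}(42) − f^{(1)}(4)) = 1/12 · (-0.0986388 − 0.758484) = -0.0714269.
After k=1: 366.885.
Correction k=2: B_{4}/4! · (f^{(3)}(42) − f^{(3)}(4)) = −1/720 · (0.000438395 − 0.00278759) = 3.26277e-06.
After k=2: 366.885.
Correction k=3: B_{6}/6! · (f^{(5)}(42) − f^{(5)}(4)) = 1/30240 · (1.09599e-06 − 5.25824e-06) = -1.37641e-10.
After k=3: 366.885.
Correction k=4: B_{8}/8! · (f^{(7)}(42) − f^{(7)}(4)) = −1/1209600 · (1.89430e-09 − 8.24352e-09) = 5.24902e-15.

S_4 ≈ 366.885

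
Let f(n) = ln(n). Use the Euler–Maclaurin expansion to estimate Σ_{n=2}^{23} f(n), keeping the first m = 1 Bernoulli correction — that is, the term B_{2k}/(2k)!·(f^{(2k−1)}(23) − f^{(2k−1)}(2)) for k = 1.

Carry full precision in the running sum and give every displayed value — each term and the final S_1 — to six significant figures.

Integral: ∫_2^23 ln(x) dx = 49.7301.
Boundary: ½(f(2) + f(23)) = ½(0.693147 + 3.13549) = 1.91432.
Integral + boundary = 51.6444.
k=1: B_{2}/(2)! × [f^{(1)}(23) − f^{(1)}(2)] = 1/12 × (0.0434783 − 0.500000) = -0.0380435.

S_1 ≈ 51.6063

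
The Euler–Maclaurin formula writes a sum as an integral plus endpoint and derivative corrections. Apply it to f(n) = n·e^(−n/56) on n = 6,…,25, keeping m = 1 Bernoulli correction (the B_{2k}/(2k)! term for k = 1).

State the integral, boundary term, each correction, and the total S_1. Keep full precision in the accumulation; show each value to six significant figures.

S_1 ≈ 227.263

The integral term ∫_6^25 x·e^(−x/56) dx = 216.606.
Boundary: ½(f(6) + f(25)) = ½(5.39038 + 15.9977) = 10.6941.
Running total after boundary: 227.300.
k=1: B_{2}/(2)! × [f^{(1)}(25) − f^{(1)}(6)] = 1/12 × (0.354236 − 0.802140) = -0.0373254.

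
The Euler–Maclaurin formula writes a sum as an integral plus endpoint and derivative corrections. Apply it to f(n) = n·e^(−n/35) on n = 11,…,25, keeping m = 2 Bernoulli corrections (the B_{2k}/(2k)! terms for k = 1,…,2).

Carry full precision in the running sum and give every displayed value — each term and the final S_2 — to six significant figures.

S_2 ≈ 157.868

The integral term ∫_11^25 x·e^(−x/35) dx = 147.762.
Boundary: ½(f(11) + f(25)) = ½(8.03341 + 12.2385) = 10.1360.
So far: 157.898.
Correction k=1: B_{2}/2! · (f^{(1)}(25) − f^{(1)}(11)) = 1/12 · (0.139869 − 0.500784) = -0.0300763.
Partial sum through k=1: 157.868.
Correction k=2: B_{4}/4! · (f^{(3)}(25) − f^{(3)}(11)) = −1/720 · (0.000913431 − 0.00160115) = 9.55162e-07.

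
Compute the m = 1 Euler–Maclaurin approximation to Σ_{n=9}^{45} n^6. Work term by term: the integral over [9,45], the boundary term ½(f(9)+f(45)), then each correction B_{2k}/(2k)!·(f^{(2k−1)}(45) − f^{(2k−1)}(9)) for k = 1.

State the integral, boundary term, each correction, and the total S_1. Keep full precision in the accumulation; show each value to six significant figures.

S_1 ≈ 5.76251e+10

The integral term ∫_9^45 x^6 dx = 5.33807e+10.
Endpoint term: (f(9) + f(45))/2 = (531441 + 8.30377e+09)/2 = 4.15215e+09.
So far: 5.75328e+10.
Order-1 term: 1/12 · (1.10717e+09 − 354294) = 9.22345e+07.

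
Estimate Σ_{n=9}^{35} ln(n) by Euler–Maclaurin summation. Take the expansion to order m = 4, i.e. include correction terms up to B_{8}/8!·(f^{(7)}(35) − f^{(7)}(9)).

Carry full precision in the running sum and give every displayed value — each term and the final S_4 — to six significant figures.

The integral term ∫_9^35 ln(x) dx = 78.6622.
Endpoint term: (f(9) + f(35))/2 = (2.19722 + 3.55535)/2 = 2.87629.
Running total after boundary: 81.5384.
k=1: B_{2}/(2)! × [f^{(1)}(35) − f^{(1)}(9)] = 1/12 × (0.0285714 − 0.111111) = -0.00687831.
Running total after k=1: 81.5316.
k=2: B_{4}/(4)! × [f^{(3)}(35) − f^{(3)}(9)] = −1/720 × (4.66472e-05 − 0.00274348) = 3.74561e-06.
Running total after k=2: 81.5316.
k=3: B_{6}/(6)! × [f^{(5)}(35) − f^{(5)}(9)] = 1/30240 × (4.56952e-07 − 0.000406442) = -1.34254e-08.
Running total after k=3: 81.5316.
k=4: B_{8}/(8)! × [f^{(7)}(35) − f^{(7)}(9)] = −1/1209600 × (1.11907e-08 − 0.000150534) = 1.24440e-10.

S_4 ≈ 81.5316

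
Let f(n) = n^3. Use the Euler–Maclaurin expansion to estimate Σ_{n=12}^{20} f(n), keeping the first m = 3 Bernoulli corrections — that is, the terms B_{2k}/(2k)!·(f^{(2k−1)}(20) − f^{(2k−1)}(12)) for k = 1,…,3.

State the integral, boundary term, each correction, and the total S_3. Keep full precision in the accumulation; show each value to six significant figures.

∫_12^20 x^3 dx evaluates to 34816.0.
Endpoint term: (f(12) + f(20))/2 = (1728.00 + 8000.00)/2 = 4864.00.
Integral + boundary = 39680.0.
Correction k=1: B_{2}/2! · (f^{(1)}(20) − f^{(1)}(12)) = 1/12 · (1200.00 − 432.000) = 64.0000.
Partial sum through k=1: 39744.0.
Correction k=2: B_{4}/4! · (f^{(3)}(20) − f^{(3)}(12)) = −1/720 · (6.00000 − 6.00000) = 0.00000.
Partial sum through k=2: 39744.0.
Correction k=3: B_{6}/6! · (f^{(5)}(20) − f^{(5)}(12)) = 1/30240 · (0.00000 − 0.00000) = 0.00000.

S_3 ≈ 39744.0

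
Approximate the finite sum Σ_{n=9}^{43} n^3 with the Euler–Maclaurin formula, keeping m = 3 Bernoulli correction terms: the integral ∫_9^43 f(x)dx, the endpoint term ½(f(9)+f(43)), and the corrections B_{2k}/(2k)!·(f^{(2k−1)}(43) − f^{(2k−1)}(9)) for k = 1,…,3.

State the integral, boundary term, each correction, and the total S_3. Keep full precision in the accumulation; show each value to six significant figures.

Integral: ∫_9^43 x^3 dx = 853060.
Endpoint term: (f(9) + f(43))/2 = (729.000 + 79507.0)/2 = 40118.0.
Running total after boundary: 893178.
Correction k=1: B_{2}/2! · (f^{(1)}(43) − f^{(1)}(9)) = 1/12 · (5547.00 − 243.000) = 442.000.
Partial sum through k=1: 893620.
Correction k=2: B_{4}/4! · (f^{(3)}(43) − f^{(3)}(9)) = −1/720 · (6.00000 − 6.00000) = 0.00000.
Partial sum through k=2: 893620.
Correction k=3: B_{6}/6! · (f^{(5)}(43) − f^{(5)}(9)) = 1/30240 · (0.00000 − 0.00000) = 0.00000.

S_3 ≈ 893620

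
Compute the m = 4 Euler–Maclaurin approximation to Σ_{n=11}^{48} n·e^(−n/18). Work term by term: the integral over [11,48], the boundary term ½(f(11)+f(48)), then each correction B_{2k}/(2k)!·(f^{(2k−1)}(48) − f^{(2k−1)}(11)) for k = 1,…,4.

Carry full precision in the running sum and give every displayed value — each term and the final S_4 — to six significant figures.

The integral term ∫_11^48 x·e^(−x/18) dx = 200.768.
½[f(11) + f(48)] = ½[5.97022 + 3.33521] = 4.65271.
Integral + boundary = 205.421.
k=1: B_{2}/(2)! × [f^{(1)}(48) − f^{(1)}(11)] = 1/12 × (-0.115806 − 0.211068) = -0.0272395.
Running total after k=1: 205.393.
k=2: B_{4}/(4)! × [f^{(3)}(48) − f^{(3)}(11)] = −1/720 × (7.14850e-05 − 0.00400174) = 5.45869e-06.
Running total after k=2: 205.393.
k=3: B_{6}/(6)! × [f^{(5)}(48) − f^{(5)}(11)] = 1/30240 × (1.54443e-06 − 2.26915e-05) = -6.99306e-10.
Running total after k=3: 205.393.
k=4: B_{8}/(8)! × [f^{(7)}(48) − f^{(7)}(11)] = −1/1209600 × (8.85255e-09 − 1.01950e-07) = 7.69657e-14.

S_4 ≈ 205.393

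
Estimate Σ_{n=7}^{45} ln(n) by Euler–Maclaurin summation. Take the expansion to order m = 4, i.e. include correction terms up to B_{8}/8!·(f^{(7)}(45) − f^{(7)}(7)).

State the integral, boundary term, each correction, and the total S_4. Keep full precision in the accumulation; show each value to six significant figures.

S_4 ≈ 122.545

Integral: ∫_7^45 ln(x) dx = 119.678.
Endpoint term: (f(7) + f(45))/2 = (1.94591 + 3.80666)/2 = 2.87629.
Integral + boundary = 122.555.
Correction k=1: B_{2}/2! · (f^{(1)}(45) − f^{(1)}(7)) = 1/12 · (0.0222222 − 0.142857) = -0.0100529.
Running total after k=1: 122.545.
Correction k=2: B_{4}/4! · (f^{(3)}(45) − f^{(3)}(7)) = −1/720 · (2.19479e-05 − 0.00583090) = 8.06799e-06.
Running total after k=2: 122.545.
Correction k=3: B_{6}/6! · (f^{(5)}(45) − f^{(5)}(7)) = 1/30240 · (1.30061e-07 − 0.00142798) = -4.72171e-08.
Running total after k=3: 122.545.
Correction k=4: B_{8}/8! · (f^{(7)}(45) − f^{(7)}(7)) = −1/1209600 · (1.92684e-09 − 0.000874271) = 7.22776e-10.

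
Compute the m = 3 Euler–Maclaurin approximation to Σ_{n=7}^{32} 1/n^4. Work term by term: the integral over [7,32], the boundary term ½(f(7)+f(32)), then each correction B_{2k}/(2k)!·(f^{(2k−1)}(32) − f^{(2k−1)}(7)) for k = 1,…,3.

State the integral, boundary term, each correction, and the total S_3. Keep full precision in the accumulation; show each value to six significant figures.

Integral: ∫_7^32 1/x^4 dx = 0.000961645.
½[f(7) + f(32)] = ½[0.000416493 + 9.53674e-07] = 0.000208723.
Running total after boundary: 0.00117037.
Order-1 term: 1/12 · (-1.19209e-07 − (-0.000237996)) = 1.98231e-05.
Running total after k=1: 0.00119019.
Order-2 term: −1/720 · (-3.49246e-09 − (-0.000145712)) = -2.02373e-07.
Running total after k=2: 0.00118999.
Order-3 term: 1/30240 · (-1.90994e-10 − (-0.000166528)) = 5.50687e-09.

S_3 ≈ 0.00118999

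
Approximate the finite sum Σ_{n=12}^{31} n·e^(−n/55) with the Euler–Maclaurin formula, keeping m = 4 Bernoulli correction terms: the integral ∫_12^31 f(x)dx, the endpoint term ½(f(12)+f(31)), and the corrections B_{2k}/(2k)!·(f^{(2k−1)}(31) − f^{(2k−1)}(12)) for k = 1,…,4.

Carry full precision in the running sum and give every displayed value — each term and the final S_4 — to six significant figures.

The integral term ∫_12^31 x·e^(−x/55) dx = 270.652.
Boundary: ½(f(12) + f(31)) = ½(9.64775 + 17.6432) = 13.6455.
So far: 284.297.
Correction k=1: B_{2}/2! · (f^{(1)}(31) − f^{(1)}(12)) = 1/12 · (0.248350 − 0.628566) = -0.0316846.
Partial sum through k=1: 284.265.
Correction k=2: B_{4}/4! · (f^{(3)}(31) − f^{(3)}(12)) = −1/720 · (0.000458387 − 0.000739347) = 3.90222e-07.
Partial sum through k=2: 284.265.
Correction k=3: B_{6}/6! · (f^{(5)}(31) − f^{(5)}(12)) = 1/30240 · (2.75926e-07 − 4.20133e-07) = -4.76877e-12.
Partial sum through k=3: 284.265.
Correction k=4: B_{8}/8! · (f^{(7)}(31) − f^{(7)}(12)) = −1/1209600 · (1.32337e-10 − 1.96977e-10) = 5.34392e-17.

S_4 ≈ 284.265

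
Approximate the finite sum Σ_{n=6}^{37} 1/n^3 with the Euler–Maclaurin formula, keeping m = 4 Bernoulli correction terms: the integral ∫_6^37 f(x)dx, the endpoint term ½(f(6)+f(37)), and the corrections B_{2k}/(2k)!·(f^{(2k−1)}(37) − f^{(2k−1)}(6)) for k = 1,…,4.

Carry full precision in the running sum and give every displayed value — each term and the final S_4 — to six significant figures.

S_4 ≈ 0.0160394

Integral: ∫_6^37 1/x^3 dx = 0.0135237.
Endpoint term: (f(6) + f(37))/2 = (0.00462963 + 1.97422e-05)/2 = 0.00232469.
Integral + boundary = 0.0158483.
Correction k=1: B_{2}/2! · (f^{(1)}(37) − f^{(1)}(6)) = 1/12 · (-1.60072e-06 − (-0.00231481)) = 0.000192768.
Running total after k=1: 0.0160411.
Correction k=2: B_{4}/4! · (f^{(3)}(37) − f^{(3)}(6)) = −1/720 · (-2.33852e-08 − (-0.00128601)) = -1.78609e-06.
Running total after k=2: 0.0160393.
Correction k=3: B_{6}/6! · (f^{(5)}(37) − f^{(5)}(6)) = 1/30240 · (-7.17442e-10 − (-0.00150034)) = 4.96145e-08.
Running total after k=3: 0.0160394.
Correction k=4: B_{8}/8! · (f^{(7)}(37) − f^{(7)}(6)) = −1/1209600 · (-3.77325e-11 − (-0.00300069)) = -2.48073e-09.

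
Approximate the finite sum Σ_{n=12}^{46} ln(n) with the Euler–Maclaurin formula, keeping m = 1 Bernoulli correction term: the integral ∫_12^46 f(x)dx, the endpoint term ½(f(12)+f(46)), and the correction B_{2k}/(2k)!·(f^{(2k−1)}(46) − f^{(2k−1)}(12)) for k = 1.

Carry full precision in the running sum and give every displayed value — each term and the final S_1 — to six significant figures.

The integral term ∫_12^46 ln(x) dx = 112.299.
Endpoint term: (f(12) + f(46))/2 = (2.48491 + 3.82864)/2 = 3.15677.
Running total after boundary: 115.455.
k=1: B_{2}/(2)! × [f^{(1)}(46) − f^{(1)}(12)] = 1/12 × (0.0217391 − 0.0833333) = -0.00513285.

S_1 ≈ 115.450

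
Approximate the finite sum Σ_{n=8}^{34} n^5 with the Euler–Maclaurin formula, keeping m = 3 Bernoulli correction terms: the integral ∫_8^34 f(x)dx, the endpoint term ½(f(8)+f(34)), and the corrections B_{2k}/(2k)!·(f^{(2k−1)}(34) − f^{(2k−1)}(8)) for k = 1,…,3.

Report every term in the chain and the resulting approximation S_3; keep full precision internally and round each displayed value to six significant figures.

∫_8^34 x^5 dx evaluates to 2.57424e+08.
½[f(8) + f(34)] = ½[32768.0 + 4.54354e+07] = 2.27341e+07.
Running total after boundary: 2.80158e+08.
Correction k=1: B_{2}/2! · (f^{(1)}(34) − f^{(1)}(8)) = 1/12 · (6.68168e+06 − 20480.0) = 555100.
Running total after k=1: 2.80713e+08.
Correction k=2: B_{4}/4! · (f^{(3)}(34) − f^{(3)}(8)) = −1/720 · (69360.0 − 3840.00) = -91.0000.
Running total after k=2: 2.80713e+08.
Correction k=3: B_{6}/6! · (f^{(5)}(34) − f^{(5)}(8)) = 1/30240 · (120.000 − 120.000) = 0.00000.

S_3 ≈ 2.80713e+08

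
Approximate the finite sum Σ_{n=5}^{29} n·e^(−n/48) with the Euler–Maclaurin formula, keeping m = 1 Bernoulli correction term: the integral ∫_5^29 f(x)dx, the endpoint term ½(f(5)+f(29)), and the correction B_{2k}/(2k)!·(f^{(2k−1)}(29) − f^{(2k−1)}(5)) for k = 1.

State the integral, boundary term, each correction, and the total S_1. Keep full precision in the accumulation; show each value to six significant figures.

∫_5^29 x·e^(−x/48) dx evaluates to 272.361.
Boundary: ½(f(5) + f(29)) = ½(4.50538 + 15.8494) = 10.1774.
So far: 282.539.
k=1: B_{2}/(2)! × [f^{(1)}(29) − f^{(1)}(5)] = 1/12 × (0.216335 − 0.807213) = -0.0492399.

S_1 ≈ 282.490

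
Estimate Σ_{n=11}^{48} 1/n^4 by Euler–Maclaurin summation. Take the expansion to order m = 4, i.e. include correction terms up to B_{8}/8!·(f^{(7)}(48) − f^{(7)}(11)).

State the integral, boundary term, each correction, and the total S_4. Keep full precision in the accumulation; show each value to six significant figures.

S_4 ≈ 0.000283729

∫_11^48 1/x^4 dx evaluates to 0.000247424.
Boundary: ½(f(11) + f(48)) = ½(6.83013e-05 + 1.88380e-07) = 3.42449e-05.
So far: 0.000281669.
Order-1 term: 1/12 · (-1.56983e-08 − (-2.48369e-05)) = 2.06843e-06.
After k=1: 0.000283737.
Order-2 term: −1/720 · (-2.04406e-10 − (-6.15790e-06)) = -8.55235e-09.
After k=2: 0.000283729.
Order-3 term: 1/30240 · (-4.96819e-12 − (-2.84994e-06)) = 9.42438e-11.
After k=3: 0.000283729.
Order-4 term: −1/1209600 · (-1.94070e-13 − (-2.11979e-06)) = -1.75247e-12.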